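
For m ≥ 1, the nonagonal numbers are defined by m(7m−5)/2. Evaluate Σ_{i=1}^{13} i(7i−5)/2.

Σ i(7i−5)/2 = (7Σi² − 5Σi) / 2 over i = 1..13.
Σi = 91 and Σi² = 819.
(7·819 − 5·91) / 2 = 5278/2 = 2639.

2639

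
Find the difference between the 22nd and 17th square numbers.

195

22² = 484 and 17² = 289.
Difference: 484 − 289 = 195.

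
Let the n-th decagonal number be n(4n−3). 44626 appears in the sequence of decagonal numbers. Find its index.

Set n(4n−3) = 44626, giving 4n² − 3n − 44626 = 0.
So n = (3 + 845) / 8 = 848/8 = 106.
Check: 106·(4·106 − 3) = 44626. ✓

106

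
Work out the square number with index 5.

5² = 25.

25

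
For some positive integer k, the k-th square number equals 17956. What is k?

134

We need n² = 17956, so n = √17956 = 134.
Check: 134² = 17956. ✓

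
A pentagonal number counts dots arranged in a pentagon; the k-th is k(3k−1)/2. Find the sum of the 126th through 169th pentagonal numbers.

Σ i(3i−1)/2 = (3Σi² − Σi) / 2 over i = 126..169.
Σi = 14365 − 7875 = 6490 and Σi² = 1623245 − 658875 = 964370.
(3·964370 − 1·6490) / 2 = 2886620/2 = 1443310.

1443310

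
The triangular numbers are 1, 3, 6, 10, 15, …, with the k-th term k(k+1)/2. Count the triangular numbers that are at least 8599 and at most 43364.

163

The n-th triangular number is n(n+1)/2.
Smallest index with value ≥ 8599: n = 131 (giving 8646).
Largest index with value ≤ 43364: n = 293 (giving 43071).
Indices 131 through 293: 163 terms.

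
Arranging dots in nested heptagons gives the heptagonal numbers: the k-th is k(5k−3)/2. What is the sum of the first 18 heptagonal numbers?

Σ i(5i−3)/2 = (5Σi² − 3Σi) / 2 over i = 1..18.
Σi = 171 and Σi² = 2109.
(5·2109 − 3·171) / 2 = 10032/2 = 5016.

5016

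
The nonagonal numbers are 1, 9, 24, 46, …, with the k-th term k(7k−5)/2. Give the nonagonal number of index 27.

The 27th nonagonal number is n(7n−5)/2 with n = 27.
27·(7·27 − 5)/2 = 27·184/2 = 27·92 = 2484.

2484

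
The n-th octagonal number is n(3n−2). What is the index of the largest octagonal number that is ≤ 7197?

49

Solve n(3n−2) ≤ 7197 for integer n.
n = 49 gives 7105 ≤ 7197, while n = 50 gives 7400 > 7197; so the answer is index 49.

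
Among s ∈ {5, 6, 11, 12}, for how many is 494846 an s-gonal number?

s = 5: P(5, 574) = 493927 and P(5, 575) = 495650; 494846 is not s-gonal.
s = 6: P(6, 497) = 493521 and P(6, 498) = 495510; 494846 is not s-gonal.
s = 11: P(11, 332) = 494846. ✓
s = 12: P(12, 314) = 491724 and P(12, 315) = 494865; 494846 is not s-gonal.
Hits: s ∈ {11} → 1.

1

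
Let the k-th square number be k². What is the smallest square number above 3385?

Solve n² > 3385 for integer n.
The largest n with value ≤ 3385 is 58 (since 3364 ≤ 3385 < 3481), so the first above is n = 59, value 3481.

3481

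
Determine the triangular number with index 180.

The 180th triangular number is n(n+1)/2 with n = 180.
180·181/2 = 32580/2 = 16290.

16290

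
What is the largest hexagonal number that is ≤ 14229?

Solve n(2n−1) ≤ 14229 for integer n.
n = 84 gives 14028 ≤ 14229, while n = 85 gives 14365 > 14229; so the answer is 14028.

14028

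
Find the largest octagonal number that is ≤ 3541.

Solve n(3n−2) ≤ 3541 for integer n.
n = 34 gives 3400 ≤ 3541, while n = 35 gives 3605 > 3541; so the answer is 3400.

3400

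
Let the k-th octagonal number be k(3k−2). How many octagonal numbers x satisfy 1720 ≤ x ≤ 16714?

The n-th octagonal number is n(3n−2).
Smallest index with value ≥ 1720: n = 25 (giving 1825).
Largest index with value ≤ 16714: n = 74 (giving 16280).
Indices 25 through 74: 50 terms.

50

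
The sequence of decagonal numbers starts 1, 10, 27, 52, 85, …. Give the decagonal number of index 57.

57·(4·57 − 3) = 57·225 = 12825.

12825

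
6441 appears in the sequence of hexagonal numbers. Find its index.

Set n(2n−1) = 6441, giving 2n² − n − 6441 = 0.
The discriminant is 1 + 8·6441 = 51529, and √51529 = 227.
So n = (1 + 227) / 4 = 228/4 = 57.

57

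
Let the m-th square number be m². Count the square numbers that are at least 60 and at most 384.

12

The n-th square number is n².
Smallest index with value ≥ 60: n = 8 (giving 64).
Largest index with value ≤ 384: n = 19 (giving 361).
Indices 8 through 19: 12 terms.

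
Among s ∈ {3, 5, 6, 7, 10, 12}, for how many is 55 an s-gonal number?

s = 3: P(3, 10) = 55. ✓
s = 5: P(5, 6) = 51 and P(5, 7) = 70; 55 is not s-gonal.
s = 6: P(6, 5) = 45 and P(6, 6) = 66; 55 is not s-gonal.
s = 7: P(7, 5) = 55. ✓
s = 10: P(10, 4) = 52 and P(10, 5) = 85; 55 is not s-gonal.
s = 12: P(12, 3) = 33 and P(12, 4) = 64; 55 is not s-gonal.
Hits: s ∈ {3, 7} → 2.

2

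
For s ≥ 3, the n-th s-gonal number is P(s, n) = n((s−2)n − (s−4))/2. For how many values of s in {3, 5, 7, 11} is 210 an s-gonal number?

2

s = 3: P(3, 20) = 210. ✓
s = 5: P(5, 12) = 210. ✓
s = 7: P(7, 9) = 189 and P(7, 10) = 235; 210 is not s-gonal.
s = 11: P(11, 7) = 196 and P(11, 8) = 260; 210 is not s-gonal.
Hits: s ∈ {3, 5} → 2.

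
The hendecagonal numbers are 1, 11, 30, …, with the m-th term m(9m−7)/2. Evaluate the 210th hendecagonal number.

197715

The 210th hendecagonal number is n(9n−7)/2 with n = 210.
210·(9·210 − 7)/2 = 210·1883/2 = 197715.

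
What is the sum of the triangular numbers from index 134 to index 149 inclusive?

Σ i(i+1)/2 = (Σi² + Σi) / 2 over i = 134..149.
Σi = 11175 − 8911 = 2264 and Σi² = 1113775 − 793079 = 320696.
(1·320696 + 1·2264) / 2 = 322960/2 = 161480.

161480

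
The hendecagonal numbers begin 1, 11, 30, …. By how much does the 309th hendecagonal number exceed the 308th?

2773

Consecutive hendecagonal numbers differ by 9n − 8: here 9·309 − 8 = 2773.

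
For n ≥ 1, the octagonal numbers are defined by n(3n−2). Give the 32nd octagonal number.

The 32nd octagonal number is n(3n−2) with n = 32.
32·(3·32 − 2) = 32·94 = 3008.

3008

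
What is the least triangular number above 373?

Solve n(n+1)/2 > 373 for integer n.
The largest n with value ≤ 373 is 26 (since 351 ≤ 373 < 378), so the first above is n = 27, value 378.

378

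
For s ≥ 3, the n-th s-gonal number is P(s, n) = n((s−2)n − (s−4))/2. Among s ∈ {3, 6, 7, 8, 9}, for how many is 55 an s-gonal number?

s = 3: P(3, 10) = 55. ✓
s = 6: P(6, 5) = 45 and P(6, 6) = 66; 55 is not s-gonal.
s = 7: P(7, 5) = 55. ✓
s = 8: P(8, 4) = 40 and P(8, 5) = 65; 55 is not s-gonal.
s = 9: P(9, 4) = 46 and P(9, 5) = 75; 55 is not s-gonal.
Hits: s ∈ {3, 7} → 2.

2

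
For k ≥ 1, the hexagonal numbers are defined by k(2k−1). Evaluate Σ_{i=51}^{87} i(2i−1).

Σ i(2i−1) = 2Σi² − Σi over i = 51..87.
Σi = 3828 − 1275 = 2553 and Σi² = 223300 − 42925 = 180375.
2·180375 − 1·2553 = 358197.

358197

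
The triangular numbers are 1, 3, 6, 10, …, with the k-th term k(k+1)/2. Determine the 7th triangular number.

The 7th triangular number is n(n+1)/2 with n = 7.
7·8/2 = 56/2 = 28.

28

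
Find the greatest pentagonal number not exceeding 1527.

1520

Solve n(3n−1)/2 ≤ 1527 for integer n.
n = 32 gives 1520 ≤ 1527, while n = 33 gives 1617 > 1527; so the answer is 1520.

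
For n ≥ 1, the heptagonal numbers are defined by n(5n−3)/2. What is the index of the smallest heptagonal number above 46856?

138

Solve n(5n−3)/2 > 46856 for integer n.
The largest n with value ≤ 46856 is 137 (since 46717 ≤ 46856 < 47403), so the first above is n = 138, value 47403.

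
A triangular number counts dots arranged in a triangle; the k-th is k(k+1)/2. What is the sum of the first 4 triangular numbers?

20

Σ i(i+1)/2 = (Σi² + Σi) / 2 over i = 1..4.
Σi = 10 and Σi² = 30.
(1·30 + 1·10) / 2 = 40/2 = 20.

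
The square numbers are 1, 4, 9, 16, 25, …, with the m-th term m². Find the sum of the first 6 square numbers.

Σ_{i=1}^{6} i² = 6·7·13/6 = 91.

91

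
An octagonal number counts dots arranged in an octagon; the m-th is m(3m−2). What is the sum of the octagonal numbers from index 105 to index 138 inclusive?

Σ i(3i−2) = 3Σi² − 2Σi over i = 105..138.
Σi = 9591 − 5460 = 4131 and Σi² = 885569 − 380380 = 505189.
3·505189 − 2·4131 = 1507305.

1507305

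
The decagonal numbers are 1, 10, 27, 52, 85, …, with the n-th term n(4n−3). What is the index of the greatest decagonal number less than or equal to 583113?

382

Solve n(4n−3) ≤ 583113 for integer n.
n = 382 gives 582550 ≤ 583113, while n = 383 gives 585607 > 583113; so the answer is index 382.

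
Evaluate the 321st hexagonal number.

The 321st hexagonal number is n(2n−1) with n = 321.
321·(2·321 − 1) = 321·641 = 205761.

205761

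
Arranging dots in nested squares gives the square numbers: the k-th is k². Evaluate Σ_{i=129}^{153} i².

498325

Σ_{i=129}^{153} i² = 1205589 − 707264 = 498325.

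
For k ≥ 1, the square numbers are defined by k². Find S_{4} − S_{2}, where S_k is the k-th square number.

4² = 16 and 2² = 4.
Difference: 16 − 4 = 12.

12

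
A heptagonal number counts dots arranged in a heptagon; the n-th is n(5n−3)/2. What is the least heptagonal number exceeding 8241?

8323

Solve n(5n−3)/2 > 8241 for integer n.
The largest n with value ≤ 8241 is 57 (since 8037 ≤ 8241 < 8323), so the first above is n = 58, value 8323.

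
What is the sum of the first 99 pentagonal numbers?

490050

Σ i(3i−1)/2 = (3Σi² − Σi) / 2 over i = 1..99.
Σi = 4950 and Σi² = 328350.
(3·328350 − 1·4950) / 2 = 980100/2 = 490050.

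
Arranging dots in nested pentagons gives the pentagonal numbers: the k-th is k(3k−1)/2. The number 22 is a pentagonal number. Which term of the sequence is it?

4

Set n(3n−1)/2 = 22, giving 3n² − n − 44 = 0.
So n = (1 + 23) / 6 = 24/6 = 4.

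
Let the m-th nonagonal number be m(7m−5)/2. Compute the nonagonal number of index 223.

173494

The 223rd nonagonal number is n(7n−5)/2 with n = 223.
223·(7·223 − 5)/2 = 223·1556/2 = 223·778 = 173494.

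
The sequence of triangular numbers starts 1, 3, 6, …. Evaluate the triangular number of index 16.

The 16th triangular number is n(n+1)/2 with n = 16.
16·17/2 = 272/2 = 136.

136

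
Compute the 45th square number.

The 45th square number is n² with n = 45.
45² = 2025.

2025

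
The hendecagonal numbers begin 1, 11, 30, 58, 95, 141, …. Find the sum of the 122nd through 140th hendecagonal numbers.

1461119

Σ i(9i−7)/2 = (9Σi² − 7Σi) / 2 over i = 122..140.
Σi = 9870 − 7381 = 2489 and Σi² = 924490 − 597861 = 326629.
(9·326629 − 7·2489) / 2 = 2922238/2 = 1461119.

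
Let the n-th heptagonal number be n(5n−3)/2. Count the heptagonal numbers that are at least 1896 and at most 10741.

38

The n-th heptagonal number is n(5n−3)/2.
Smallest index with value ≥ 1896: n = 28 (giving 1918).
Largest index with value ≤ 10741: n = 65 (giving 10465).
Indices 28 through 65: 38 terms.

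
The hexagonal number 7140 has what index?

60

Set n(2n−1) = 7140, giving 2n² − n − 7140 = 0.
The discriminant is 1 + 8·7140 = 57121, and √57121 = 239.
So n = (1 + 239) / 4 = 240/4 = 60.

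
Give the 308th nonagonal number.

The 308th nonagonal number is n(7n−5)/2 with n = 308.
308·(7·308 − 5)/2 = 308·2151/2 = 331254.

331254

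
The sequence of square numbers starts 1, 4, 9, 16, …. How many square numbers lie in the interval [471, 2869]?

The n-th square number is n².
Smallest index with value ≥ 471: n = 22 (giving 484).
Largest index with value ≤ 2869: n = 53 (giving 2809).
Indices 22 through 53: 32 terms.

32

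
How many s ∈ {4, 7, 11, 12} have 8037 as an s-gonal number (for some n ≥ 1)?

1

s = 4: P(4, 89) = 7921 and P(4, 90) = 8100; 8037 is not s-gonal.
s = 7: P(7, 57) = 8037. ✓
s = 11: P(11, 42) = 7791 and P(11, 43) = 8170; 8037 is not s-gonal.
s = 12: P(12, 40) = 7840 and P(12, 41) = 8241; 8037 is not s-gonal.
Hits: s ∈ {7} → 1.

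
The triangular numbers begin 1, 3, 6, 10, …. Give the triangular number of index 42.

903

The 42nd triangular number is n(n+1)/2 with n = 42.
42·43/2 = 1806/2 = 903.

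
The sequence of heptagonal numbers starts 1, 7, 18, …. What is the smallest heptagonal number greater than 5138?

Solve n(5n−3)/2 > 5138 for integer n.
The largest n with value ≤ 5138 is 45 (since 4995 ≤ 5138 < 5221), so the first above is n = 46, value 5221.

5221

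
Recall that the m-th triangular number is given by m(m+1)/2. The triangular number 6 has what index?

Set n(n+1)/2 = 6, giving n² + n − 12 = 0.
The discriminant is 1 + 8·6 = 49, and √49 = 7.
So n = (-1 + 7) / 2 = 6/2 = 3.

3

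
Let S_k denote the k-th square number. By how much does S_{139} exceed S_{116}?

139² = 19321 and 116² = 13456.
Difference: 19321 − 13456 = 5865.

5865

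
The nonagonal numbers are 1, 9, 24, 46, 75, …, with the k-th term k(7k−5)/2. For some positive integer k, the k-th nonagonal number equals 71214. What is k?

Set n(7n−5)/2 = 71214, giving 7n² − 5n − 142428 = 0.
The discriminant is 25 + 56·71214 = 3988009, and √3988009 = 1997.
So n = (5 + 1997) / 14 = 2002/14 = 143.
Check: 143·(7·143 − 5)/2 = 71214. ✓

143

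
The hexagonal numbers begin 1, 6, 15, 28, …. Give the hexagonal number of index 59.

59·(2·59 − 1) = 59·117 = 6903.

6903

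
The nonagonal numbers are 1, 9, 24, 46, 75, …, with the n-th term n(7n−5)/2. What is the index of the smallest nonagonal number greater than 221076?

Solve n(7n−5)/2 > 221076 for integer n.
The largest n with value ≤ 221076 is 251 (since 219876 ≤ 221076 < 221634), so the first above is n = 252, value 221634.

252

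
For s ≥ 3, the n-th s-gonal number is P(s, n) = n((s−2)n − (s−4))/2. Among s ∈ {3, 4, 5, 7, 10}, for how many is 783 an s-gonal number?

s = 3: P(3, 39) = 780 and P(3, 40) = 820; 783 is not s-gonal.
s = 4: P(4, 27) = 729 and P(4, 28) = 784; 783 is not s-gonal.
s = 5: P(5, 23) = 782 and P(5, 24) = 852; 783 is not s-gonal.
s = 7: P(7, 18) = 783. ✓
s = 10: P(10, 14) = 742 and P(10, 15) = 855; 783 is not s-gonal.
Hits: s ∈ {7} → 1.

1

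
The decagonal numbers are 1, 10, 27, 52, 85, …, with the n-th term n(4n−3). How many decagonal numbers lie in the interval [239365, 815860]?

The n-th decagonal number is n(4n−3).
Smallest index with value ≥ 239365: n = 245 (giving 239365).
Largest index with value ≤ 815860: n = 452 (giving 815860).
Indices 245 through 452: 208 terms.

208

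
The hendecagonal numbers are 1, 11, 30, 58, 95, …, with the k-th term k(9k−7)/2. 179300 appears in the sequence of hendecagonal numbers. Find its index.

200

Set n(9n−7)/2 = 179300, giving 9n² − 7n − 358600 = 0.
So n = (7 + 3593) / 18 = 3600/18 = 200.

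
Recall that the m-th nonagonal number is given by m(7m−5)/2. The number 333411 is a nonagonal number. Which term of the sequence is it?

309

Set n(7n−5)/2 = 333411, giving 7n² − 5n − 666822 = 0.
So n = (5 + 4321) / 14 = 4326/14 = 309.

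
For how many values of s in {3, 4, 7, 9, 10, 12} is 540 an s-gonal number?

2

s = 3: P(3, 32) = 528 and P(3, 33) = 561; 540 is not s-gonal.
s = 4: P(4, 23) = 529 and P(4, 24) = 576; 540 is not s-gonal.
s = 7: P(7, 15) = 540. ✓
s = 9: P(9, 12) = 474 and P(9, 13) = 559; 540 is not s-gonal.
s = 10: P(10, 12) = 540. ✓
s = 12: P(12, 10) = 460 and P(12, 11) = 561; 540 is not s-gonal.
Hits: s ∈ {7, 10} → 2.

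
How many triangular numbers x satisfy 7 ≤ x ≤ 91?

10

The n-th triangular number is n(n+1)/2.
Smallest index with value ≥ 7: n = 4 (giving 10).
Largest index with value ≤ 91: n = 13 (giving 91).
Indices 4 through 13: 10 terms.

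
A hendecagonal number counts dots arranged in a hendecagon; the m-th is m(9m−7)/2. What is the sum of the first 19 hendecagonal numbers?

10450

Σ i(9i−7)/2 = (9Σi² − 7Σi) / 2 over i = 1..19.
Σi = 190 and Σi² = 2470.
(9·2470 − 7·190) / 2 = 20900/2 = 10450.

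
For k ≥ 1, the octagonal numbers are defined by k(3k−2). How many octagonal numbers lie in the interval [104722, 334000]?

147

The n-th octagonal number is n(3n−2).
Smallest index with value ≥ 104722: n = 188 (giving 105656).
Largest index with value ≤ 334000: n = 334 (giving 334000).
Indices 188 through 334: 147 terms.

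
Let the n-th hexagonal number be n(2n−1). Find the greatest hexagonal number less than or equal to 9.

Solve n(2n−1) ≤ 9 for integer n.
n = 2 gives 6 ≤ 9, while n = 3 gives 15 > 9; so the answer is 6.

6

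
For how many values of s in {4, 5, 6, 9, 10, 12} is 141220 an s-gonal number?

s = 4: P(4, 375) = 140625 and P(4, 376) = 141376; 141220 is not s-gonal.
s = 5: P(5, 307) = 141220. ✓
s = 6: P(6, 265) = 140185 and P(6, 266) = 141246; 141220 is not s-gonal.
s = 9: P(9, 201) = 140901 and P(9, 202) = 142309; 141220 is not s-gonal.
s = 10: P(10, 188) = 140812 and P(10, 189) = 142317; 141220 is not s-gonal.
s = 12: P(12, 168) = 140448 and P(12, 169) = 142129; 141220 is not s-gonal.
Hits: s ∈ {5} → 1.

1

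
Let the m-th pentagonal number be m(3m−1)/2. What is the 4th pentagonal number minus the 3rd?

10

Consecutive pentagonal numbers differ by 3n − 2: here 3·4 − 2 = 10.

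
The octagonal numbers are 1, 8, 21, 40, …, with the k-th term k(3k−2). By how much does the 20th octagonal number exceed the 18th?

224

20·(3·20 − 2) = 1160 and 18·(3·18 − 2) = 936.
Difference: 1160 − 936 = 224.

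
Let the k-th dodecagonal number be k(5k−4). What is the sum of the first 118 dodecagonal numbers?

2745211

Σ i(5i−4) = 5Σi² − 4Σi over i = 1..118.
Σi = 7021 and Σi² = 554659.
5·554659 − 4·7021 = 2745211.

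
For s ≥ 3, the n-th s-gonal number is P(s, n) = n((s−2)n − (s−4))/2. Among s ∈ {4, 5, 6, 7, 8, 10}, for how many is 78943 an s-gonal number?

s = 4: P(4, 280) = 78400 and P(4, 281) = 78961; 78943 is not s-gonal.
s = 5: P(5, 229) = 78547 and P(5, 230) = 79235; 78943 is not s-gonal.
s = 6: P(6, 198) = 78210 and P(6, 199) = 79003; 78943 is not s-gonal.
s = 7: P(7, 178) = 78943. ✓
s = 8: P(8, 162) = 78408 and P(8, 163) = 79381; 78943 is not s-gonal.
s = 10: P(10, 140) = 77980 and P(10, 141) = 79101; 78943 is not s-gonal.
Hits: s ∈ {7} → 1.

1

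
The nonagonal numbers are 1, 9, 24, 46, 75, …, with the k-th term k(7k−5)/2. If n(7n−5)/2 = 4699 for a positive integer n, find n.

37

Set n(7n−5)/2 = 4699, giving 7n² − 5n − 9398 = 0.
The discriminant is 25 + 56·4699 = 263169, and √263169 = 513.
So n = (5 + 513) / 14 = 518/14 = 37.
Check: 37·(7·37 − 5)/2 = 4699. ✓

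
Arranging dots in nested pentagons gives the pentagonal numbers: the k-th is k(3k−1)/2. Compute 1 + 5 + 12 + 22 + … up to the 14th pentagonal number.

Σ i(3i−1)/2 = (3Σi² − Σi) / 2 over i = 1..14.
Σi = 105 and Σi² = 1015.
(3·1015 − 1·105) / 2 = 2940/2 = 1470.

1470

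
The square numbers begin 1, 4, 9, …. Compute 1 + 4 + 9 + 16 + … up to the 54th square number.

53955

Σ_{i=1}^{54} i² = 54·55·109/6 = 53955.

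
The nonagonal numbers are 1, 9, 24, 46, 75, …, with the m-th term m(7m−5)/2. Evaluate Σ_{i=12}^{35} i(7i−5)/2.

Σ i(7i−5)/2 = (7Σi² − 5Σi) / 2 over i = 12..35.
Σi = 630 − 66 = 564 and Σi² = 14910 − 506 = 14404.
(7·14404 − 5·564) / 2 = 98008/2 = 49004.

49004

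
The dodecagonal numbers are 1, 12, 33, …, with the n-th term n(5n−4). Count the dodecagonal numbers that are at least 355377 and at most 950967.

The n-th dodecagonal number is n(5n−4).
Smallest index with value ≥ 355377: n = 267 (giving 355377).
Largest index with value ≤ 950967: n = 436 (giving 948736).
Indices 267 through 436: 170 terms.

170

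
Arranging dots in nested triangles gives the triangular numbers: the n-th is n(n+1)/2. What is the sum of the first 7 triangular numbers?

84

Σ i(i+1)/2 = (Σi² + Σi) / 2 over i = 1..7.
Σi = 28 and Σi² = 140.
(1·140 + 1·28) / 2 = 168/2 = 84.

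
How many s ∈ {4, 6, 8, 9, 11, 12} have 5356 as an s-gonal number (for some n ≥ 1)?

1

s = 4: P(4, 73) = 5329 and P(4, 74) = 5476; 5356 is not s-gonal.
s = 6: P(6, 52) = 5356. ✓
s = 8: P(8, 42) = 5208 and P(8, 43) = 5461; 5356 is not s-gonal.
s = 9: P(9, 39) = 5226 and P(9, 40) = 5500; 5356 is not s-gonal.
s = 11: P(11, 34) = 5083 and P(11, 35) = 5390; 5356 is not s-gonal.
s = 12: P(12, 33) = 5313 and P(12, 34) = 5644; 5356 is not s-gonal.
Hits: s ∈ {6} → 1.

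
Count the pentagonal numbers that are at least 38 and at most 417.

The n-th pentagonal number is n(3n−1)/2.
Smallest index with value ≥ 38: n = 6 (giving 51).
Largest index with value ≤ 417: n = 16 (giving 376).
Indices 6 through 16: 11 terms.

11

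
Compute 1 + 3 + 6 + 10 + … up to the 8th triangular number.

Σ i(i+1)/2 = (Σi² + Σi) / 2 over i = 1..8.
Σi = 36 and Σi² = 204.
(1·204 + 1·36) / 2 = 240/2 = 120.

120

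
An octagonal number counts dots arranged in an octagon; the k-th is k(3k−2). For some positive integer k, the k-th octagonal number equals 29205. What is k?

Set n(3n−2) = 29205, giving 3n² − 2n − 29205 = 0.
So n = (2 + 592) / 6 = 594/6 = 99.
Check: 99·(3·99 − 2) = 29205. ✓

99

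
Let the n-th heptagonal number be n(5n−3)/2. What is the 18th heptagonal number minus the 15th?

243

18·(5·18 − 3)/2 = 783 and 15·(5·15 − 3)/2 = 540.
Difference: 783 − 540 = 243.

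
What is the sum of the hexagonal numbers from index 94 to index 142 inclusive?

1378370

Σ i(2i−1) = 2Σi² − Σi over i = 94..142.
Σi = 10153 − 4371 = 5782 and Σi² = 964535 − 272459 = 692076.
2·692076 − 1·5782 = 1378370.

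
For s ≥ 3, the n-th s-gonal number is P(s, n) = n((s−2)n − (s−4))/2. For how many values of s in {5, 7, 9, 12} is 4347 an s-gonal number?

s = 5: P(5, 54) = 4347. ✓
s = 7: P(7, 42) = 4347. ✓
s = 9: P(9, 35) = 4200 and P(9, 36) = 4446; 4347 is not s-gonal.
s = 12: P(12, 29) = 4089 and P(12, 30) = 4380; 4347 is not s-gonal.
Hits: s ∈ {5, 7} → 2.

2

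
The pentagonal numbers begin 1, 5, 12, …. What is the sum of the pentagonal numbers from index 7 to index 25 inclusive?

Σ i(3i−1)/2 = (3Σi² − Σi) / 2 over i = 7..25.
Σi = 325 − 21 = 304 and Σi² = 5525 − 91 = 5434.
(3·5434 − 1·304) / 2 = 15998/2 = 7999.

7999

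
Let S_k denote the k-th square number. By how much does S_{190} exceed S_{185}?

190² = 36100 and 185² = 34225.
Difference: 36100 − 34225 = 1875.

1875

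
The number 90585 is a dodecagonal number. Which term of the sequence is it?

Set n(5n−4) = 90585, giving 5n² − 4n − 90585 = 0.
The discriminant is 16 + 20·90585 = 1811716, and √1811716 = 1346.
So n = (4 + 1346) / 10 = 1350/10 = 135.

135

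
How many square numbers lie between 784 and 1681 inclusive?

14

The n-th square number is n².
Smallest index with value ≥ 784: n = 28 (giving 784).
Largest index with value ≤ 1681: n = 41 (giving 1681).
Indices 28 through 41: 14 terms.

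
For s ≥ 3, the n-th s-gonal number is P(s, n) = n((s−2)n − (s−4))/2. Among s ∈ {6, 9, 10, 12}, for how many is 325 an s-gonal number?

s = 6: P(6, 13) = 325. ✓
s = 9: P(9, 10) = 325. ✓
s = 10: P(10, 9) = 297 and P(10, 10) = 370; 325 is not s-gonal.
s = 12: P(12, 8) = 288 and P(12, 9) = 369; 325 is not s-gonal.
Hits: s ∈ {6, 9} → 2.

2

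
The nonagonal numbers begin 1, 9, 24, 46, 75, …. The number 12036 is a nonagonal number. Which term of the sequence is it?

59

Set n(7n−5)/2 = 12036, giving 7n² − 5n − 24072 = 0.
The discriminant is 25 + 56·12036 = 674041, and √674041 = 821.
So n = (5 + 821) / 14 = 826/14 = 59.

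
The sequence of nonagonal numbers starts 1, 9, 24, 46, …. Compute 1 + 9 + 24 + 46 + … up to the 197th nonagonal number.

8938875

Σ i(7i−5)/2 = (7Σi² − 5Σi) / 2 over i = 1..197.
Σi = 19503 and Σi² = 2567895.
(7·2567895 − 5·19503) / 2 = 17877750/2 = 8938875.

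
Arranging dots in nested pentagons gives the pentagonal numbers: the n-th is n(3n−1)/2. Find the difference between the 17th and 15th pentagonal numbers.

95

17·(3·17 − 1)/2 = 425 and 15·(3·15 − 1)/2 = 330.
Difference: 425 − 330 = 95.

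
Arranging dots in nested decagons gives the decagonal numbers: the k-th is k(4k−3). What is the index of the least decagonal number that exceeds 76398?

139

Solve n(4n−3) > 76398 for integer n.
The largest n with value ≤ 76398 is 138 (since 75762 ≤ 76398 < 76867), so the first above is n = 139, value 76867.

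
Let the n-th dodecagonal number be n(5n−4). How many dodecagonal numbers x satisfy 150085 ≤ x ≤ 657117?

189

The n-th dodecagonal number is n(5n−4).
Smallest index with value ≥ 150085: n = 174 (giving 150684).
Largest index with value ≤ 657117: n = 362 (giving 653772).
Indices 174 through 362: 189 terms.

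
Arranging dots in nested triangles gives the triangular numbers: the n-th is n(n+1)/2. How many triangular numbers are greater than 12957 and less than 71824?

The n-th triangular number is n(n+1)/2.
Smallest index with value > 12957: n = 161 (giving 13041).
Largest index with value < 71824: n = 378 (giving 71631).
Indices 161 through 378: 218 terms.

218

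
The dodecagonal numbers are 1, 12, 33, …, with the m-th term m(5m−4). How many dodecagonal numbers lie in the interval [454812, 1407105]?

The n-th dodecagonal number is n(5n−4).
Smallest index with value ≥ 454812: n = 302 (giving 454812).
Largest index with value ≤ 1407105: n = 530 (giving 1402380).
Indices 302 through 530: 229 terms.

229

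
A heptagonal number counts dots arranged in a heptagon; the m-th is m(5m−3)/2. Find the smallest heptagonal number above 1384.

Solve n(5n−3)/2 > 1384 for integer n.
The largest n with value ≤ 1384 is 23 (since 1288 ≤ 1384 < 1404), so the first above is n = 24, value 1404.

1404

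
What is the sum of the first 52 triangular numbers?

Σ i(i+1)/2 = (Σi² + Σi) / 2 over i = 1..52.
Σi = 1378 and Σi² = 48230.
(1·48230 + 1·1378) / 2 = 49608/2 = 24804.

24804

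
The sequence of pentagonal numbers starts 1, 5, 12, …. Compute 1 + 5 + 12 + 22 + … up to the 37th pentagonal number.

26011

Σ i(3i−1)/2 = (3Σi² − Σi) / 2 over i = 1..37.
Σi = 703 and Σi² = 17575.
(3·17575 − 1·703) / 2 = 52022/2 = 26011.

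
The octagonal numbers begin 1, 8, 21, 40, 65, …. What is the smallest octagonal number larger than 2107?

Solve n(3n−2) > 2107 for integer n.
The largest n with value ≤ 2107 is 26 (since 1976 ≤ 2107 < 2133), so the first above is n = 27, value 2133.

2133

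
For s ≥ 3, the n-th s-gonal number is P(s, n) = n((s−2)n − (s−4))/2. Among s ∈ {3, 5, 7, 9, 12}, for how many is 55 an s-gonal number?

2

s = 3: P(3, 10) = 55. ✓
s = 5: P(5, 6) = 51 and P(5, 7) = 70; 55 is not s-gonal.
s = 7: P(7, 5) = 55. ✓
s = 9: P(9, 4) = 46 and P(9, 5) = 75; 55 is not s-gonal.
s = 12: P(12, 3) = 33 and P(12, 4) = 64; 55 is not s-gonal.
Hits: s ∈ {3, 7} → 2.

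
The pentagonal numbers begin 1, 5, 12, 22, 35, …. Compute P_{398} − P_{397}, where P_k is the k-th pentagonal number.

Consecutive pentagonal numbers differ by 3n − 2: here 3·398 − 2 = 1192.

1192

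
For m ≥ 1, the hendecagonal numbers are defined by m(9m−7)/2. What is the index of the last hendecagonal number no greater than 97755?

Solve n(9n−7)/2 ≤ 97755 for integer n.
n = 147 gives 96726 ≤ 97755, while n = 148 gives 98050 > 97755; so the answer is index 147.

147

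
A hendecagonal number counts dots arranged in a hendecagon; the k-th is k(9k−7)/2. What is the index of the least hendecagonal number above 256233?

Solve n(9n−7)/2 > 256233 for integer n.
The largest n with value ≤ 256233 is 239 (since 256208 ≤ 256233 < 258360), so the first above is n = 240, value 258360.

240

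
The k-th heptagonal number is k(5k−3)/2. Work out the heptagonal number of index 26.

26·(5·26 − 3)/2 = 26·127/2 = 1651.

1651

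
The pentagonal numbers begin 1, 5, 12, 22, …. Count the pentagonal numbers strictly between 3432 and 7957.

The n-th pentagonal number is n(3n−1)/2.
Smallest index with value > 3432: n = 49 (giving 3577).
Largest index with value < 7957: n = 72 (giving 7740).
Indices 49 through 72: 24 terms.

24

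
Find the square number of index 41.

1681

The 41st square number is n² with n = 41.
41² = 1681.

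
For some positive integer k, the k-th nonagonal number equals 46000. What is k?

Set n(7n−5)/2 = 46000, giving 7n² − 5n − 92000 = 0.
The discriminant is 25 + 56·46000 = 2576025, and √2576025 = 1605.
So n = (5 + 1605) / 14 = 1610/14 = 115.
Check: 115·(7·115 − 5)/2 = 46000. ✓

115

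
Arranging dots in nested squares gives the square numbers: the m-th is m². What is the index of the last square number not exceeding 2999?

Solve n² ≤ 2999 for integer n.
n = 54 gives 2916 ≤ 2999, while n = 55 gives 3025 > 2999; so the answer is index 54.

54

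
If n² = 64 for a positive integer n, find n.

We need n² = 64, so n = √64 = 8.

8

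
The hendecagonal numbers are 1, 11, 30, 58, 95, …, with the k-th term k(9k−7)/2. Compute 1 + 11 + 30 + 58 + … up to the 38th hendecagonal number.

Σ i(9i−7)/2 = (9Σi² − 7Σi) / 2 over i = 1..38.
Σi = 741 and Σi² = 19019.
(9·19019 − 7·741) / 2 = 165984/2 = 82992.

82992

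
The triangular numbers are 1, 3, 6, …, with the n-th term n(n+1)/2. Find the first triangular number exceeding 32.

Solve n(n+1)/2 > 32 for integer n.
The largest n with value ≤ 32 is 7 (since 28 ≤ 32 < 36), so the first above is n = 8, value 36.

36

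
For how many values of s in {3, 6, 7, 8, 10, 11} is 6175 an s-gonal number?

s = 3: P(3, 110) = 6105 and P(3, 111) = 6216; 6175 is not s-gonal.
s = 6: P(6, 55) = 5995 and P(6, 56) = 6216; 6175 is not s-gonal.
s = 7: P(7, 50) = 6175. ✓
s = 8: P(8, 45) = 5985 and P(8, 46) = 6256; 6175 is not s-gonal.
s = 10: P(10, 39) = 5967 and P(10, 40) = 6280; 6175 is not s-gonal.
s = 11: P(11, 37) = 6031 and P(11, 38) = 6365; 6175 is not s-gonal.
Hits: s ∈ {7} → 1.

1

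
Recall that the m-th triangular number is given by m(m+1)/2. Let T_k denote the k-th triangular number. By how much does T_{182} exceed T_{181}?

Consecutive triangular numbers differ by n: T_{182} − T_{181} = 182.

182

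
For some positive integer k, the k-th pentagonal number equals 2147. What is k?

38

Set n(3n−1)/2 = 2147, giving 3n² − n − 4294 = 0.
The discriminant is 1 + 24·2147 = 51529, and √51529 = 227.
So n = (1 + 227) / 6 = 228/6 = 38.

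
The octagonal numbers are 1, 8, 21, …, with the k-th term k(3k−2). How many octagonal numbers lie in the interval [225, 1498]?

The n-th octagonal number is n(3n−2).
Smallest index with value ≥ 225: n = 9 (giving 225).
Largest index with value ≤ 1498: n = 22 (giving 1408).
Indices 9 through 22: 14 terms.

14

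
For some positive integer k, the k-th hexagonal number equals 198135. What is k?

Set n(2n−1) = 198135, giving 2n² − n − 198135 = 0.
The discriminant is 1 + 8·198135 = 1585081, and √1585081 = 1259.
So n = (1 + 1259) / 4 = 1260/4 = 315.

315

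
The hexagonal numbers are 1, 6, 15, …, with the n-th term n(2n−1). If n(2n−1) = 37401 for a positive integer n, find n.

137

Set n(2n−1) = 37401, giving 2n² − n − 37401 = 0.
The discriminant is 1 + 8·37401 = 299209, and √299209 = 547.
So n = (1 + 547) / 4 = 548/4 = 137.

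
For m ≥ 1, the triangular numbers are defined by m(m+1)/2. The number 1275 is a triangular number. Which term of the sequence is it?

50

Set n(n+1)/2 = 1275, giving n² + n − 2550 = 0.
The discriminant is 1 + 8·1275 = 10201, and √10201 = 101.
So n = (-1 + 101) / 2 = 100/2 = 50.
Check: 50·51/2 = 1275. ✓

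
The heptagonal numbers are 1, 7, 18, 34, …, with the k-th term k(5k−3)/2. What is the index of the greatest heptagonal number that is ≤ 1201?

22

Solve n(5n−3)/2 ≤ 1201 for integer n.
n = 22 gives 1177 ≤ 1201, while n = 23 gives 1288 > 1201; so the answer is index 22.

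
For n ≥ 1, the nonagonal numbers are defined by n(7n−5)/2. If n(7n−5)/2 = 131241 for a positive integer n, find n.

194

Set n(7n−5)/2 = 131241, giving 7n² − 5n − 262482 = 0.
The discriminant is 25 + 56·131241 = 7349521, and √7349521 = 2711.
So n = (5 + 2711) / 14 = 2716/14 = 194.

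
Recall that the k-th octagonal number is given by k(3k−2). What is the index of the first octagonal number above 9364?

57

Solve n(3n−2) > 9364 for integer n.
The largest n with value ≤ 9364 is 56 (since 9296 ≤ 9364 < 9633), so the first above is n = 57, value 9633.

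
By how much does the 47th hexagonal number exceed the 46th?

185

Consecutive hexagonal numbers differ by 4n − 3: here 4·47 − 3 = 185.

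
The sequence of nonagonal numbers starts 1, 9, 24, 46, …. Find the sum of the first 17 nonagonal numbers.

5865

Σ i(7i−5)/2 = (7Σi² − 5Σi) / 2 over i = 1..17.
Σi = 153 and Σi² = 1785.
(7·1785 − 5·153) / 2 = 11730/2 = 5865.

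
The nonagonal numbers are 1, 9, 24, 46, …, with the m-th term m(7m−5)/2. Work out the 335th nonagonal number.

391950

The 335th nonagonal number is n(7n−5)/2 with n = 335.
335·(7·335 − 5)/2 = 335·2340/2 = 335·1170 = 391950.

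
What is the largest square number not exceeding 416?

Solve n² ≤ 416 for integer n.
n = 20 gives 400 ≤ 416, while n = 21 gives 441 > 416; so the answer is 400.

400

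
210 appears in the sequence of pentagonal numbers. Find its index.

Set n(3n−1)/2 = 210, giving 3n² − n − 420 = 0.
So n = (1 + 71) / 6 = 72/6 = 12.
Check: 12·(3·12 − 1)/2 = 210. ✓

12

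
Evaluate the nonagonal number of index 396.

547866

396·(7·396 − 5)/2 = 396·2767/2 = 547866.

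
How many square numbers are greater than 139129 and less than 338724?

208

The n-th square number is n².
Smallest index with value > 139129: n = 374 (giving 139876).
Largest index with value < 338724: n = 581 (giving 337561).
Indices 374 through 581: 208 terms.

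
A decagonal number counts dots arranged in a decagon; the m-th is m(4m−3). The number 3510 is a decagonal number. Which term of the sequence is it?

Set n(4n−3) = 3510, giving 4n² − 3n − 3510 = 0.
The discriminant is 9 + 16·3510 = 56169, and √56169 = 237.
So n = (3 + 237) / 8 = 240/8 = 30.

30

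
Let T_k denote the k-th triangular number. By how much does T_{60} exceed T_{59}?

Consecutive triangular numbers differ by n: T_{60} − T_{59} = 60.

60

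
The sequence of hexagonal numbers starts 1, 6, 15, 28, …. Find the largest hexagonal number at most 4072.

Solve n(2n−1) ≤ 4072 for integer n.
n = 45 gives 4005 ≤ 4072, while n = 46 gives 4186 > 4072; so the answer is 4005.

4005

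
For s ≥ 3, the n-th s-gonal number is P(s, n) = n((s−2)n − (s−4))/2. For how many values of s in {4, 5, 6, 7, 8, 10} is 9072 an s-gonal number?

1

s = 4: P(4, 95) = 9025 and P(4, 96) = 9216; 9072 is not s-gonal.
s = 5: P(5, 77) = 8855 and P(5, 78) = 9087; 9072 is not s-gonal.
s = 6: P(6, 67) = 8911 and P(6, 68) = 9180; 9072 is not s-gonal.
s = 7: P(7, 60) = 8910 and P(7, 61) = 9211; 9072 is not s-gonal.
s = 8: P(8, 55) = 8965 and P(8, 56) = 9296; 9072 is not s-gonal.
s = 10: P(10, 48) = 9072. ✓
Hits: s ∈ {10} → 1.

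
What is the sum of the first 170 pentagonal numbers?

Σ i(3i−1)/2 = (3Σi² − Σi) / 2 over i = 1..170.
Σi = 14535 and Σi² = 1652145.
(3·1652145 − 1·14535) / 2 = 4941900/2 = 2470950.

2470950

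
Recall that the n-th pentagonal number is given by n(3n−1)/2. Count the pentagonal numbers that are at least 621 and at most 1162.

The n-th pentagonal number is n(3n−1)/2.
Smallest index with value ≥ 621: n = 21 (giving 651).
Largest index with value ≤ 1162: n = 28 (giving 1162).
Indices 21 through 28: 8 terms.

8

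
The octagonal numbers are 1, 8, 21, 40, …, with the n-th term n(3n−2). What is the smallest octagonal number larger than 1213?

Solve n(3n−2) > 1213 for integer n.
The largest n with value ≤ 1213 is 20 (since 1160 ≤ 1213 < 1281), so the first above is n = 21, value 1281.

1281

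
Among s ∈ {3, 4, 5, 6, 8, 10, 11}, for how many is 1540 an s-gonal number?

s = 3: P(3, 55) = 1540. ✓
s = 4: P(4, 39) = 1521 and P(4, 40) = 1600; 1540 is not s-gonal.
s = 5: P(5, 32) = 1520 and P(5, 33) = 1617; 1540 is not s-gonal.
s = 6: P(6, 28) = 1540. ✓
s = 8: P(8, 22) = 1408 and P(8, 23) = 1541; 1540 is not s-gonal.
s = 10: P(10, 20) = 1540. ✓
s = 11: P(11, 18) = 1395 and P(11, 19) = 1558; 1540 is not s-gonal.
Hits: s ∈ {3, 6, 10} → 3.

3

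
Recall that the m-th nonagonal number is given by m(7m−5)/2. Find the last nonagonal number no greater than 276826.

275661

Solve n(7n−5)/2 ≤ 276826 for integer n.
n = 281 gives 275661 ≤ 276826, while n = 282 gives 277629 > 276826; so the answer is 275661.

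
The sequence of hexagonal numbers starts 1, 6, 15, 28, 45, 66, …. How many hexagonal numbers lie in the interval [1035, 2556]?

The n-th hexagonal number is n(2n−1).
Smallest index with value ≥ 1035: n = 23 (giving 1035).
Largest index with value ≤ 2556: n = 36 (giving 2556).
Indices 23 through 36: 14 terms.

14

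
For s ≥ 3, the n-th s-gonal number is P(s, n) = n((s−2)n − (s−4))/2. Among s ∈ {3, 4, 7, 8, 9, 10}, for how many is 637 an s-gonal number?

1

s = 3: P(3, 35) = 630 and P(3, 36) = 666; 637 is not s-gonal.
s = 4: P(4, 25) = 625 and P(4, 26) = 676; 637 is not s-gonal.
s = 7: P(7, 16) = 616 and P(7, 17) = 697; 637 is not s-gonal.
s = 8: P(8, 14) = 560 and P(8, 15) = 645; 637 is not s-gonal.
s = 9: P(9, 13) = 559 and P(9, 14) = 651; 637 is not s-gonal.
s = 10: P(10, 13) = 637. ✓
Hits: s ∈ {10} → 1.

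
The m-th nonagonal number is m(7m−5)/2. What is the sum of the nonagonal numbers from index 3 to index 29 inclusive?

28845

Σ i(7i−5)/2 = (7Σi² − 5Σi) / 2 over i = 3..29.
Σi = 435 − 3 = 432 and Σi² = 8555 − 5 = 8550.
(7·8550 − 5·432) / 2 = 57690/2 = 28845.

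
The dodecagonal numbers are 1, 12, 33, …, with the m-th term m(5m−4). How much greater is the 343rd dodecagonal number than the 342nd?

3421

Consecutive dodecagonal numbers differ by 10n − 9: here 10·343 − 9 = 3421.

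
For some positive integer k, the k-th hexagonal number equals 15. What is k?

Set n(2n−1) = 15, giving 2n² − n − 15 = 0.
The discriminant is 1 + 8·15 = 121, and √121 = 11.
So n = (1 + 11) / 4 = 12/4 = 3.
Check: 3·(2·3 − 1) = 15. ✓

3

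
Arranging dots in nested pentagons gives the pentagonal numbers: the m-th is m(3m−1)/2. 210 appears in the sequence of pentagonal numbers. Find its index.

12

Set n(3n−1)/2 = 210, giving 3n² − n − 420 = 0.
So n = (1 + 71) / 6 = 72/6 = 12.
Check: 12·(3·12 − 1)/2 = 210. ✓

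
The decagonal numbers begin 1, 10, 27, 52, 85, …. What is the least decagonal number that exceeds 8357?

Solve n(4n−3) > 8357 for integer n.
The largest n with value ≤ 8357 is 46 (since 8326 ≤ 8357 < 8695), so the first above is n = 47, value 8695.

8695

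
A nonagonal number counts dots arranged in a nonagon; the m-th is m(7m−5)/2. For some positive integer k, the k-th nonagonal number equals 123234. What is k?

Set n(7n−5)/2 = 123234, giving 7n² − 5n − 246468 = 0.
The discriminant is 25 + 56·123234 = 6901129, and √6901129 = 2627.
So n = (5 + 2627) / 14 = 2632/14 = 188.

188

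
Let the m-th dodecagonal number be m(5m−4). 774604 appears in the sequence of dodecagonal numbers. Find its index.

Set n(5n−4) = 774604, giving 5n² − 4n − 774604 = 0.
The discriminant is 16 + 20·774604 = 15492096, and √15492096 = 3936.
So n = (4 + 3936) / 10 = 3940/10 = 394.
Check: 394·(5·394 − 4) = 774604. ✓

394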